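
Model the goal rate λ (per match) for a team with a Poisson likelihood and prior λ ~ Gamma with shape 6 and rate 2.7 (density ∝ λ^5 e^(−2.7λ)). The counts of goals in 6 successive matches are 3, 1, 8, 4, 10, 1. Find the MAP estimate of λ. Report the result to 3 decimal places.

Σxᵢ = 3+1+8+4+10+1 = 27, with n = 6.
Posterior ∝ λ^5e^(−2.7λ) · λ^27e^(−6λ) = λ^32e^(−8.7λ), i.e. Gamma(shape=33, rate=8.7).
The mode of a Gamma(a, b) with a ≥ 1 (shape–rate) is (a−1)/b = 32/8.7 ≈ 3.678.

λ̂_MAP = 3.678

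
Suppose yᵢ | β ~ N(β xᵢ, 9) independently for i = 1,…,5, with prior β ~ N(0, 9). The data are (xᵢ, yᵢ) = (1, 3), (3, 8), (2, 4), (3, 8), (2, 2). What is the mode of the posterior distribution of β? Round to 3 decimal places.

log p(β | y) = −Σ(yᵢ − βxᵢ)²/(2·9) − β²/(2·9) + const.
Setting the derivative to zero: Σxᵢ(yᵢ − βxᵢ)/9 − β/9 = 0, so β = Σxᵢyᵢ / (Σxᵢ² + σ²/τ²).
Σxᵢyᵢ = 1·3 + 3·8 + 2·4 + 3·8 + 2·2 = 63; Σxᵢ² = 27; σ²/τ² = 1.
β̂_MAP = 63 / (27 + 1) = 63/28 ≈ 2.250.

β̂_MAP = 2.250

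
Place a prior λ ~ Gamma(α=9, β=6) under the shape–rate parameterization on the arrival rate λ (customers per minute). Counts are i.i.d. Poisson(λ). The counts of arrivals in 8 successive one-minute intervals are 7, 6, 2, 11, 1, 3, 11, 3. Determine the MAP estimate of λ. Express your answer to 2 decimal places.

Σxᵢ = 7+6+2+11+1+3+11+3 = 44, with n = 8.
Posterior ∝ λ^8e^(−6λ) · λ^44e^(−8λ) = λ^52e^(−14λ), i.e. Gamma(shape=53, rate=14).
The mode of a Gamma(a, b) with a ≥ 1 (shape–rate) is (a−1)/b = 52/14 ≈ 3.71.

λ̂_MAP = 3.71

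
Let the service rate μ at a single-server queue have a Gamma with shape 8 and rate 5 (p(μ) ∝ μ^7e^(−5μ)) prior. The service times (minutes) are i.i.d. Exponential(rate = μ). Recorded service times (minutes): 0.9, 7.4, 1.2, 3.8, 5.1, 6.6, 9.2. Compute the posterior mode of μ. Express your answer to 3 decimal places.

The Exponential(rate=μ) likelihood is ∝ μ^n e^(−μΣtᵢ). Here n = 7 and Σtᵢ = 0.9 + 7.4 + 1.2 + 3.8 + 5.1 + 6.6 + 9.2 = 34.2.
Posterior ∝ μ^7e^(−5μ) · μ^7e^(−34.2μ) = μ^14e^(−39.2μ), i.e. Gamma(15, 39.2).
Mode = (a−1)/b = 14/39.2 ≈ 0.357.

μ̂_MAP = 0.357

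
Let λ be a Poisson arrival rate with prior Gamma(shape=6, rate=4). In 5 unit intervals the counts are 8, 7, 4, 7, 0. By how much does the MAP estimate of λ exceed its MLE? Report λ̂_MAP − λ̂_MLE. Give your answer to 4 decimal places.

Σxᵢ = 26. Posterior is Gamma(32, 9); MAP = (32−1)/9 = 31/9 ≈ 3.44444.
MLE = x̄ = 26/5 ≈ 5.20000.
Difference = 31/9 − 26/5 = -79/45 ≈ -1.7556.

MAP − MLE = -1.7556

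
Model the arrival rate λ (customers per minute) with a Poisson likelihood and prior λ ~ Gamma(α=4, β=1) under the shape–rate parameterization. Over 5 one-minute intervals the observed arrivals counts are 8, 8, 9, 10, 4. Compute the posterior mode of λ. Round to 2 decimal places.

λ̂_MAP = 7.00

Σxᵢ = 8+8+9+10+4 = 39, with n = 5.
Posterior ∝ λ^3e^(−1λ) · λ^39e^(−5λ) = λ^42e^(−6λ), i.e. Gamma(shape=43, rate=6).
The mode of a Gamma(a, b) with a ≥ 1 (shape–rate) is (a−1)/b = 42/6 ≈ 7.00.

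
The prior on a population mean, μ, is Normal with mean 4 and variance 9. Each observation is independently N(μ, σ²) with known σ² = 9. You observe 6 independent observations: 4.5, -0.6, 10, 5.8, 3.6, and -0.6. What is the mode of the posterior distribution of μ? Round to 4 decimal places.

n = 6; x̄ = (4.5 + (-0.6) + 10 + 5.8 + 3.6 + (-0.6))/6 = 22.7/6 = 227/60 ≈ 3.7833.
For a Normal prior and Normal likelihood with known variance, the posterior is Normal; its mode equals its mean, the precision-weighted average.
Prior precision 1/σ₀² = 1/9; data precision n/σ² = 6/9 = 2/3.
μ̂ = ((1/9)·4 + (2/3)·(227/60)) / (1/9 + 2/3) = (89/30)/(7/9) = 267/70 ≈ 3.8143.

μ̂_MAP = 3.8143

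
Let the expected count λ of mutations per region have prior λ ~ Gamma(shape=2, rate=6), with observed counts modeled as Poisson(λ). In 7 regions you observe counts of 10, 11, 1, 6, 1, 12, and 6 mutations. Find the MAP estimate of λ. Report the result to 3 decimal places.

λ̂_MAP = 3.692

Σxᵢ = 10+11+1+6+1+12+6 = 47, with n = 7.
Posterior ∝ λe^(−6λ) · λ^47e^(−7λ) = λ^48e^(−13λ), i.e. Gamma(shape=49, rate=13).
The mode of a Gamma(a, b) with a ≥ 1 (shape–rate) is (a−1)/b = 48/13 ≈ 3.692.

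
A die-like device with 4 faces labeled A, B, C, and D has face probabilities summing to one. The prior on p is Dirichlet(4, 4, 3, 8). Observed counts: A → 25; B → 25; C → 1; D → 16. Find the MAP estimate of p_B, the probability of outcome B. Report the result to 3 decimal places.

MAP estimate of p_B = 0.341

The posterior is Dirichlet(αᵢ + nᵢ) = Dirichlet(29, 29, 4, 24).
For a Dirichlet(a₁,…,a_K) with all aᵢ > 1, the mode has j-th component (aⱼ − 1)/(Σaᵢ − K).
Here Σaᵢ = 86 and K = 4, so p_B = (29 − 1)/(86 − 4) = 28/82 ≈ 0.341.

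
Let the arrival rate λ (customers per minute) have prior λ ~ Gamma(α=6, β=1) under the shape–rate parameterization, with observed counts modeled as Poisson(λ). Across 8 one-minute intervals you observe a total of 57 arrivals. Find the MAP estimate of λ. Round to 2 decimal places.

λ̂_MAP = 6.89

Σxᵢ = 57, n = 8.
Posterior ∝ λ^5e^(−1λ) · λ^57e^(−8λ) = λ^62e^(−9λ), i.e. Gamma(shape=63, rate=9).
The mode of a Gamma(a, b) with a ≥ 1 (shape–rate) is (a−1)/b = 62/9 ≈ 6.89.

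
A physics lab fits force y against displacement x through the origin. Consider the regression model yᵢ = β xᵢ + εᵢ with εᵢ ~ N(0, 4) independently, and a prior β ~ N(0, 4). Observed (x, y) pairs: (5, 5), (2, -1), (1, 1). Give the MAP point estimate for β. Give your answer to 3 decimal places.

log p(β | y) = −Σ(yᵢ − βxᵢ)²/(2·4) − β²/(2·4) + const.
Setting the derivative to zero: Σxᵢ(yᵢ − βxᵢ)/4 − β/4 = 0, so β = Σxᵢyᵢ / (Σxᵢ² + σ²/τ²).
Σxᵢyᵢ = 5·5 + 2·(-1) + 1·1 = 24; Σxᵢ² = 30; σ²/τ² = 1.
β̂_MAP = 24 / (30 + 1) = 24/31 ≈ 0.774.

β̂_MAP = 0.774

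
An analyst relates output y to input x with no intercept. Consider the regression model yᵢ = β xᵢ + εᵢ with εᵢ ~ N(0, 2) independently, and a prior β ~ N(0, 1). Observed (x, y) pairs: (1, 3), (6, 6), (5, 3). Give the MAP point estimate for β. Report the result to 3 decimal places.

β̂_MAP = 0.844

log p(β | y) = −Σ(yᵢ − βxᵢ)²/(2·2) − β²/(2·1) + const.
Setting the derivative to zero: Σxᵢ(yᵢ − βxᵢ)/2 − β/1 = 0, so β = Σxᵢyᵢ / (Σxᵢ² + σ²/τ²).
Σxᵢyᵢ = 1·3 + 6·6 + 5·3 = 54; Σxᵢ² = 62; σ²/τ² = 2.
β̂_MAP = 54 / (62 + 2) = 54/64 ≈ 0.844.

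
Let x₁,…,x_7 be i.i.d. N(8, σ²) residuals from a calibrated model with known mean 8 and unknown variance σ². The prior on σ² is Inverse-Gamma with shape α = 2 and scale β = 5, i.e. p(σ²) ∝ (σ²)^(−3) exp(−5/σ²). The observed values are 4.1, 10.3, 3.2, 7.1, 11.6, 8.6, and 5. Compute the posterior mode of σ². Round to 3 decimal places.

σ̂²_MAP = 5.898

Sum of squared deviations about the known mean: SS = (4.1−8)² + (10.3−8)² + (3.2−8)² + (7.1−8)² + (11.6−8)² + (8.6−8)² + (5−8)² = 66.67.
The Normal likelihood contributes (σ²)^(−n/2) exp(−SS/(2σ²)), so the posterior is Inverse-Gamma(α + n/2, β + SS/2) = Inverse-Gamma(5.5, 38.335).
The mode of Inverse-Gamma(a, b) is b/(a+1) = 38.335/6.5 ≈ 5.898.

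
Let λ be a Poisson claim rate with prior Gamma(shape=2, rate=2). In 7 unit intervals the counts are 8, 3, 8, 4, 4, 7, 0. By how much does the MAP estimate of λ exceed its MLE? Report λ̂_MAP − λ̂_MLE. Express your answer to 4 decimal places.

Σxᵢ = 34. Posterior is Gamma(36, 9); MAP = (36−1)/9 = 35/9 ≈ 3.88889.
MLE = x̄ = 34/7 ≈ 4.85714.
Difference = 35/9 − 34/7 = -61/63 ≈ -0.9683.

MAP − MLE = -0.9683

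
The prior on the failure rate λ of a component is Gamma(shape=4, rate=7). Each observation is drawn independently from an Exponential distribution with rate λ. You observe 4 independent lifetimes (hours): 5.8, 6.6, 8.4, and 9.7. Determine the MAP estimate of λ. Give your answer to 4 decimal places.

The Exponential(rate=λ) likelihood is ∝ λ^n e^(−λΣtᵢ). Here n = 4 and Σtᵢ = 5.8 + 6.6 + 8.4 + 9.7 = 30.5.
Posterior ∝ λ^3e^(−7λ) · λ^4e^(−30.5λ) = λ^7e^(−37.5λ), i.e. Gamma(8, 37.5).
Mode = (a−1)/b = 7/37.5 ≈ 0.1867.

λ̂_MAP = 0.1867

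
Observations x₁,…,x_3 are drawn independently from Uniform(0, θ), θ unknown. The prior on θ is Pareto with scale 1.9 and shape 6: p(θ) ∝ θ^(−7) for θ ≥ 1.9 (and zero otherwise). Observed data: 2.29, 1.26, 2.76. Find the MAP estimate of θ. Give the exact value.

The Uniform(0, θ) likelihood is θ^(−n) for θ ≥ max(xᵢ), zero otherwise. Here max(xᵢ) = 2.76.
Posterior ∝ θ^(−7) · θ^(−3) = θ^(−10) on θ ≥ max(1.9, 2.76) = 2.76.
This density is strictly decreasing in θ, so the posterior mode lies at the lower boundary of the support.

θ̂_MAP = 2.76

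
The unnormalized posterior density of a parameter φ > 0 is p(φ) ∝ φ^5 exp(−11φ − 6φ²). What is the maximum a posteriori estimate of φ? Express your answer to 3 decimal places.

φ̂_MAP = 0.333

ℓ'(φ) = 5/φ − 11 − 12φ. Setting this to zero and multiplying by φ: 12φ² + 11φ − 5 = 0.
φ = (−11 + √(11² + 4·12·5)) / (2·12) = (−11 + √361) / 24 = (−11 + 19)/24 = 1/3.
ℓ''(φ) = −5/φ² − 12 < 0, confirming a maximum.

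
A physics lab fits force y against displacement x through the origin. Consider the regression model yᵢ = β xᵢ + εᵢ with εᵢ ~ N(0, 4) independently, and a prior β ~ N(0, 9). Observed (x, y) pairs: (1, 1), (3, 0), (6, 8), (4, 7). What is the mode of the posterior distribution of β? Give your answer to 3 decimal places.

log p(β | y) = −Σ(yᵢ − βxᵢ)²/(2·4) − β²/(2·9) + const.
Setting the derivative to zero: Σxᵢ(yᵢ − βxᵢ)/4 − β/9 = 0, so β = Σxᵢyᵢ / (Σxᵢ² + σ²/τ²).
Σxᵢyᵢ = 1·1 + 3·0 + 6·8 + 4·7 = 77; Σxᵢ² = 62; σ²/τ² = 4/9.
β̂_MAP = 77 / (62 + 4/9) = 77/(562/9) = 693/562 ≈ 1.233.

β̂_MAP = 1.233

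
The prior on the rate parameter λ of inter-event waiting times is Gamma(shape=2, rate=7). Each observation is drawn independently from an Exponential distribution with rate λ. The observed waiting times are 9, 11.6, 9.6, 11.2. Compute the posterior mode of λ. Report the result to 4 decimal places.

The Exponential(rate=λ) likelihood is ∝ λ^n e^(−λΣtᵢ). Here n = 4 and Σtᵢ = 9 + 11.6 + 9.6 + 11.2 = 41.4.
Posterior ∝ λe^(−7λ) · λ^4e^(−41.4λ) = λ^5e^(−48.4λ), i.e. Gamma(6, 48.4).
Mode = (a−1)/b = 5/48.4 ≈ 0.1033.

λ̂_MAP = 0.1033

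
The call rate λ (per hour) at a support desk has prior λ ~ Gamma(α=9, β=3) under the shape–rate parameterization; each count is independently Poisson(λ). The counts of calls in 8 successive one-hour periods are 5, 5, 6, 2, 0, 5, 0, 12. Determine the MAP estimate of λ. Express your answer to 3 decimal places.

λ̂_MAP = 3.909

Σxᵢ = 5+5+6+2+0+5+0+12 = 35, with n = 8.
Posterior ∝ λ^8e^(−3λ) · λ^35e^(−8λ) = λ^43e^(−11λ), i.e. Gamma(shape=44, rate=11).
The mode of a Gamma(a, b) with a ≥ 1 (shape–rate) is (a−1)/b = 43/11 ≈ 3.909.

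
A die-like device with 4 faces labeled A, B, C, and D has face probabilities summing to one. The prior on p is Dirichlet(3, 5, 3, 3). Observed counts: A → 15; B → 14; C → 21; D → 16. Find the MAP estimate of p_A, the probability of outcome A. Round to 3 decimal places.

MAP estimate of p_A = 0.224

The posterior is Dirichlet(αᵢ + nᵢ) = Dirichlet(18, 19, 24, 19).
For a Dirichlet(a₁,…,a_K) with all aᵢ > 1, the mode has j-th component (aⱼ − 1)/(Σaᵢ − K).
Here Σaᵢ = 80 and K = 4, so p_A = (18 − 1)/(80 − 4) = 17/76 ≈ 0.224.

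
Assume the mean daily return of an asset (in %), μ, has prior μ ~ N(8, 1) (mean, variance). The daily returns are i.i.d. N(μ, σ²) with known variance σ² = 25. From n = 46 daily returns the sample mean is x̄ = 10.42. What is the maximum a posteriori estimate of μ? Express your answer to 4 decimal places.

μ̂_MAP = 9.5679

n = 46, x̄ = 10.42.
For a Normal prior and Normal likelihood with known variance, the posterior is Normal; its mode equals its mean, the precision-weighted average.
Prior precision 1/σ₀² = 1/1 = 1; data precision n/σ² = 46/25 = 1.84.
μ̂ = (1·8 + 1.84·10.42) / (1 + 1.84) = 27.1728/2.84 = 16983/1775 ≈ 9.5679.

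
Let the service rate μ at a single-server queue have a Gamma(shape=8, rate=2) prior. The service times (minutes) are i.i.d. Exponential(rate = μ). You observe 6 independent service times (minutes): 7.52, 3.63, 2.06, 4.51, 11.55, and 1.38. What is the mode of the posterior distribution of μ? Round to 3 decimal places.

The Exponential(rate=μ) likelihood is ∝ μ^n e^(−μΣtᵢ). Here n = 6 and Σtᵢ = 7.52 + 3.63 + 2.06 + 4.51 + 11.55 + 1.38 = 30.65.
Posterior ∝ μ^7e^(−2μ) · μ^6e^(−30.65μ) = μ^13e^(−32.65μ), i.e. Gamma(14, 32.65).
Mode = (a−1)/b = 13/32.65 ≈ 0.398.

μ̂_MAP = 0.398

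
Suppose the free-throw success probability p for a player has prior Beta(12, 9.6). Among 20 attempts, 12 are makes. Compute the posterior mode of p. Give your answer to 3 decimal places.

p̂_MAP = 0.581

Prior: Beta(12, 9.6).
Data: 12 successes in 20 trials. The binomial likelihood contributes p^12(1−p)^8, so the posterior is Beta(12+12, 9.6+8) = Beta(24, 17.6).
For Beta(a, b) with a, b > 1 the mode is (a−1)/(a+b−2) = 23/39.6 ≈ 0.581.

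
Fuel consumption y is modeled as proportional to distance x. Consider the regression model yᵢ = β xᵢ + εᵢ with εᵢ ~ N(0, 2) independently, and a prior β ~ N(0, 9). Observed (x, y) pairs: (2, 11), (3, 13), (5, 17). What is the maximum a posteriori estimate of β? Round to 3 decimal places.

β̂_MAP = 3.820

log p(β | y) = −Σ(yᵢ − βxᵢ)²/(2·2) − β²/(2·9) + const.
Setting the derivative to zero: Σxᵢ(yᵢ − βxᵢ)/2 − β/9 = 0, so β = Σxᵢyᵢ / (Σxᵢ² + σ²/τ²).
Σxᵢyᵢ = 2·11 + 3·13 + 5·17 = 146; Σxᵢ² = 38; σ²/τ² = 2/9.
β̂_MAP = 146 / (38 + 2/9) = 146/(344/9) = 657/172 ≈ 3.820.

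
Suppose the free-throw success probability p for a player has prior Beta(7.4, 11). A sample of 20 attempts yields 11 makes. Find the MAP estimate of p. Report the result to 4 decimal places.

p̂_MAP = 0.4780

Prior: Beta(7.4, 11).
Data: 11 successes in 20 trials. The binomial likelihood contributes p^11(1−p)^9, so the posterior is Beta(7.4+11, 11+9) = Beta(18.4, 20).
For Beta(a, b) with a, b > 1 the mode is (a−1)/(a+b−2) = 17.4/36.4 ≈ 0.4780.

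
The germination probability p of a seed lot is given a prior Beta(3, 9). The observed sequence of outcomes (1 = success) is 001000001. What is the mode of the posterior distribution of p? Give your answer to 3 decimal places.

Prior: Beta(3, 9).
Data: 2 successes in 9 trials (from the sequence). The binomial likelihood contributes p^2(1−p)^7, so the posterior is Beta(3+2, 9+7) = Beta(5, 16).
For Beta(a, b) with a, b > 1 the mode is (a−1)/(a+b−2) = 4/19 ≈ 0.211.

p̂_MAP = 0.211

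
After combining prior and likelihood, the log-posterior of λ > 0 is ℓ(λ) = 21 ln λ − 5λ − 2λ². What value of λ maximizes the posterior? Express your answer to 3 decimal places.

ℓ'(λ) = 21/λ − 5 − 4λ. Setting this to zero and multiplying by λ: 4λ² + 5λ − 21 = 0.
λ = (−5 + √(5² + 4·4·21)) / (2·4) = (−5 + √361) / 8 = (−5 + 19)/8 = 7/4.
ℓ''(λ) = −21/λ² − 4 < 0, confirming a maximum.

λ̂_MAP = 1.750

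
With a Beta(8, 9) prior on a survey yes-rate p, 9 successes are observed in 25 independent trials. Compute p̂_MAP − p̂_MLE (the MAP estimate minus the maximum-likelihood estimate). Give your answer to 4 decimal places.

Posterior is Beta(17, 25); MAP = (17−1)/(42−2) = 16/40 ≈ 0.40000.
MLE ignores the prior: p̂_MLE = k/n = 9/25 ≈ 0.36000.
Difference = 16/40 − 9/25 = 1/25 ≈ 0.0400.

MAP − MLE = 0.0400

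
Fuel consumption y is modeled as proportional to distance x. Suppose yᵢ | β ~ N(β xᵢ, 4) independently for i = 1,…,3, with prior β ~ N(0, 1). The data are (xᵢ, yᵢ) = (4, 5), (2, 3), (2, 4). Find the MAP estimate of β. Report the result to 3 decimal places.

β̂_MAP = 1.214

log p(β | y) = −Σ(yᵢ − βxᵢ)²/(2·4) − β²/(2·1) + const.
Setting the derivative to zero: Σxᵢ(yᵢ − βxᵢ)/4 − β/1 = 0, so β = Σxᵢyᵢ / (Σxᵢ² + σ²/τ²).
Σxᵢyᵢ = 4·5 + 2·3 + 2·4 = 34; Σxᵢ² = 24; σ²/τ² = 4.
β̂_MAP = 34 / (24 + 4) = 34/28 ≈ 1.214.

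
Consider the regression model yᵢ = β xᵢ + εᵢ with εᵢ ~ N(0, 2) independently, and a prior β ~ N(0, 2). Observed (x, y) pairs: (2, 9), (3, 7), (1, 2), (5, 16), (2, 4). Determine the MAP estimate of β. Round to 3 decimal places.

log p(β | y) = −Σ(yᵢ − βxᵢ)²/(2·2) − β²/(2·2) + const.
Setting the derivative to zero: Σxᵢ(yᵢ − βxᵢ)/2 − β/2 = 0, so β = Σxᵢyᵢ / (Σxᵢ² + σ²/τ²).
Σxᵢyᵢ = 2·9 + 3·7 + 1·2 + 5·16 + 2·4 = 129; Σxᵢ² = 43; σ²/τ² = 1.
β̂_MAP = 129 / (43 + 1) = 129/44 ≈ 2.932.

β̂_MAP = 2.932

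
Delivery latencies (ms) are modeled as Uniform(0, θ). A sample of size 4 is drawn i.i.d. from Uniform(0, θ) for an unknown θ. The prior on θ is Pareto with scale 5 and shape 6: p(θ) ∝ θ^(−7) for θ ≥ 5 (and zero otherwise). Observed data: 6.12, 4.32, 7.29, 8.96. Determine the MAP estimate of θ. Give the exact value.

θ̂_MAP = 8.96

The Uniform(0, θ) likelihood is θ^(−n) for θ ≥ max(xᵢ), zero otherwise. Here max(xᵢ) = 8.96.
Posterior ∝ θ^(−7) · θ^(−4) = θ^(−11) on θ ≥ max(5, 8.96) = 8.96.
This density is strictly decreasing in θ, so the posterior mode lies at the lower boundary of the support.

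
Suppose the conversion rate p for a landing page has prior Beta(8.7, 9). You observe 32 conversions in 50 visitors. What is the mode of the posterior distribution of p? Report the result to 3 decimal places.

Prior: Beta(8.7, 9).
Data: 32 successes in 50 trials. The binomial likelihood contributes p^32(1−p)^18, so the posterior is Beta(8.7+32, 9+18) = Beta(40.7, 27).
For Beta(a, b) with a, b > 1 the mode is (a−1)/(a+b−2) = 39.7/65.7 ≈ 0.604.

p̂_MAP = 0.604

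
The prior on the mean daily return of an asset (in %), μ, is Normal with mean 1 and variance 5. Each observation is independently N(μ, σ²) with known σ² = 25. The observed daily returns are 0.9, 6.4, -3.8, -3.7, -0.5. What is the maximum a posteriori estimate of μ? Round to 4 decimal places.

μ̂_MAP = 0.4300

n = 5; x̄ = (0.9 + 6.4 + (-3.8) + (-3.7) + (-0.5))/5 = -0.7/5 = -0.14.
For a Normal prior and Normal likelihood with known variance, the posterior is Normal; its mode equals its mean, the precision-weighted average.
Prior precision 1/σ₀² = 1/5 = 0.2; data precision n/σ² = 5/25 = 0.2.
μ̂ = (0.2·1 + 0.2·(-0.14)) / (0.2 + 0.2) = 0.172/0.4 = 0.4300.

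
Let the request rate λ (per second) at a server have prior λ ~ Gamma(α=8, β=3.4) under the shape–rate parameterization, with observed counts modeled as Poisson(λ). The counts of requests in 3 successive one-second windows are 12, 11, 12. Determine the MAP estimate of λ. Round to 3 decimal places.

λ̂_MAP = 6.563

Σxᵢ = 12+11+12 = 35, with n = 3.
Posterior ∝ λ^7e^(−3.4λ) · λ^35e^(−3λ) = λ^42e^(−6.4λ), i.e. Gamma(shape=43, rate=6.4).
The mode of a Gamma(a, b) with a ≥ 1 (shape–rate) is (a−1)/b = 42/6.4 ≈ 6.563.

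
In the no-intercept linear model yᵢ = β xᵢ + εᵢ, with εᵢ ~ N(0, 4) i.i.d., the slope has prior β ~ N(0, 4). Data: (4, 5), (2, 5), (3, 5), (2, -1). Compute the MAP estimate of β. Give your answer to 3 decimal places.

log p(β | y) = −Σ(yᵢ − βxᵢ)²/(2·4) − β²/(2·4) + const.
Setting the derivative to zero: Σxᵢ(yᵢ − βxᵢ)/4 − β/4 = 0, so β = Σxᵢyᵢ / (Σxᵢ² + σ²/τ²).
Σxᵢyᵢ = 4·5 + 2·5 + 3·5 + 2·(-1) = 43; Σxᵢ² = 33; σ²/τ² = 1.
β̂_MAP = 43 / (33 + 1) = 43/34 ≈ 1.265.

β̂_MAP = 1.265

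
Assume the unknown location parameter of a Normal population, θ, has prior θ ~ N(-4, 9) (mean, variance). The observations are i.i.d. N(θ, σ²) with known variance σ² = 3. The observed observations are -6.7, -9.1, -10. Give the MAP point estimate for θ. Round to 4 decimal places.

θ̂_MAP = -8.1400

n = 3; x̄ = ((-6.7) + (-9.1) + (-10))/3 = -25.8/3 = -8.6.
For a Normal prior and Normal likelihood with known variance, the posterior is Normal; its mode equals its mean, the precision-weighted average.
Prior precision 1/σ₀² = 1/9; data precision n/σ² = 3/3 = 1.
θ̂ = ((1/9)·(-4) + 1·(-8.6)) / (1/9 + 1) = (-407/45)/(10/9) = -8.1400.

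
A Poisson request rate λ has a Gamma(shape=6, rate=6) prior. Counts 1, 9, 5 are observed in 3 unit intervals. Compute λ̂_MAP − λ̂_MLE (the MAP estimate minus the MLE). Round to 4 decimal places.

MAP − MLE = -2.7778

Σxᵢ = 15. Posterior is Gamma(21, 9); MAP = (21−1)/9 = 20/9 ≈ 2.22222.
MLE = x̄ = 15/3 ≈ 5.00000.
Difference = 20/9 − 15/3 = -25/9 ≈ -2.7778.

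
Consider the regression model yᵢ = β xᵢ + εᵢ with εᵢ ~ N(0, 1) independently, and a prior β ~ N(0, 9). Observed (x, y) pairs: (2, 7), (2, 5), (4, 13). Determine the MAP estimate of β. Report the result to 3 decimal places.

log p(β | y) = −Σ(yᵢ − βxᵢ)²/(2·1) − β²/(2·9) + const.
Setting the derivative to zero: Σxᵢ(yᵢ − βxᵢ)/1 − β/9 = 0, so β = Σxᵢyᵢ / (Σxᵢ² + σ²/τ²).
Σxᵢyᵢ = 2·7 + 2·5 + 4·13 = 76; Σxᵢ² = 24; σ²/τ² = 1/9.
β̂_MAP = 76 / (24 + 1/9) = 76/(217/9) = 684/217 ≈ 3.152.

β̂_MAP = 3.152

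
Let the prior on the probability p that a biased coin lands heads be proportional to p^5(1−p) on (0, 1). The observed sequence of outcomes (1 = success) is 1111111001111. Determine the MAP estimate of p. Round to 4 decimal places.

p̂_MAP = 0.8421

The prior density ∝ p^5(1−p)^1 is the kernel of Beta(6, 2).
Data: 11 successes in 13 trials (from the sequence). The binomial likelihood contributes p^11(1−p)^2, so the posterior is Beta(6+11, 2+2) = Beta(17, 4).
For Beta(a, b) with a, b > 1 the mode is (a−1)/(a+b−2) = 16/19 ≈ 0.8421.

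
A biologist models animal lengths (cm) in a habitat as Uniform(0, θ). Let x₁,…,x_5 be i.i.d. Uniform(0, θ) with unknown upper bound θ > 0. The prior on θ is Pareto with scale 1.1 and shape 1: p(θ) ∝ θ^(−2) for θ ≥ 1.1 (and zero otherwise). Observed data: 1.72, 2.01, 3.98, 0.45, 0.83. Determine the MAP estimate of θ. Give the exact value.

θ̂_MAP = 3.98

The Uniform(0, θ) likelihood is θ^(−n) for θ ≥ max(xᵢ), zero otherwise. Here max(xᵢ) = 3.98.
Posterior ∝ θ^(−2) · θ^(−5) = θ^(−7) on θ ≥ max(1.1, 3.98) = 3.98.
This density is strictly decreasing in θ, so the posterior mode lies at the lower boundary of the support.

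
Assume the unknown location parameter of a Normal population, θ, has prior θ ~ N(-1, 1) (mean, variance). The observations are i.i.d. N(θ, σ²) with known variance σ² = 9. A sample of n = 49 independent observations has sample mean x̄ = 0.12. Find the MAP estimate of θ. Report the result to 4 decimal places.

n = 49, x̄ = 0.12.
For a Normal prior and Normal likelihood with known variance, the posterior is Normal; its mode equals its mean, the precision-weighted average.
Prior precision 1/σ₀² = 1/1 = 1; data precision n/σ² = 49/9.
θ̂ = (1·(-1) + (49/9)·0.12) / (1 + 49/9) = (-26/75)/(58/9) = -39/725 ≈ -0.0538.

θ̂_MAP = -0.0538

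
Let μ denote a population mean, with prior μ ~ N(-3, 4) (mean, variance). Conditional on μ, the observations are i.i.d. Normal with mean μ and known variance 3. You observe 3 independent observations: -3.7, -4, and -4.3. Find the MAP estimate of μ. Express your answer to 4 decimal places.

μ̂_MAP = -3.8000

n = 3; x̄ = ((-3.7) + (-4) + (-4.3))/3 = -12/3 = -4.
For a Normal prior and Normal likelihood with known variance, the posterior is Normal; its mode equals its mean, the precision-weighted average.
Prior precision 1/σ₀² = 1/4 = 0.25; data precision n/σ² = 3/3 = 1.
μ̂ = (0.25·(-3) + 1·(-4)) / (0.25 + 1) = (-4.75)/1.25 = -3.8000.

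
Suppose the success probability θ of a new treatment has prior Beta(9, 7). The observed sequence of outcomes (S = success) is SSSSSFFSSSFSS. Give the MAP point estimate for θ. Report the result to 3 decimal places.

θ̂_MAP = 0.667

Prior: Beta(9, 7).
Data: 10 successes in 13 trials (from the sequence). The binomial likelihood contributes θ^10(1−θ)^3, so the posterior is Beta(9+10, 7+3) = Beta(19, 10).
For Beta(a, b) with a, b > 1 the mode is (a−1)/(a+b−2) = 18/27 ≈ 0.667.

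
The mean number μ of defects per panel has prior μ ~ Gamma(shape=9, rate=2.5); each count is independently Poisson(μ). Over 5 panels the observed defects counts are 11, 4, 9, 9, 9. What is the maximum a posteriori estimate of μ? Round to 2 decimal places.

Σxᵢ = 11+4+9+9+9 = 42, with n = 5.
Posterior ∝ μ^8e^(−2.5μ) · μ^42e^(−5μ) = μ^50e^(−7.5μ), i.e. Gamma(shape=51, rate=7.5).
The mode of a Gamma(a, b) with a ≥ 1 (shape–rate) is (a−1)/b = 50/7.5 ≈ 6.67.

μ̂_MAP = 6.67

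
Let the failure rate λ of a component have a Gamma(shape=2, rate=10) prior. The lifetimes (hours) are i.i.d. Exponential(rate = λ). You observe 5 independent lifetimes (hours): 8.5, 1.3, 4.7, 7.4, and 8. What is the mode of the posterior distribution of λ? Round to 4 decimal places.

The Exponential(rate=λ) likelihood is ∝ λ^n e^(−λΣtᵢ). Here n = 5 and Σtᵢ = 8.5 + 1.3 + 4.7 + 7.4 + 8 = 29.9.
Posterior ∝ λe^(−10λ) · λ^5e^(−29.9λ) = λ^6e^(−39.9λ), i.e. Gamma(7, 39.9).
Mode = (a−1)/b = 6/39.9 ≈ 0.1504.

λ̂_MAP = 0.1504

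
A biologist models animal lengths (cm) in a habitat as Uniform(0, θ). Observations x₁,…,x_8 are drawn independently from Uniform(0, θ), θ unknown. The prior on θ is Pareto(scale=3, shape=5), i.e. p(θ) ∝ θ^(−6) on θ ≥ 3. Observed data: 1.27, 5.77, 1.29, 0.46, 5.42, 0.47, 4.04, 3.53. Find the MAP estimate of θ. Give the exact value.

The Uniform(0, θ) likelihood is θ^(−n) for θ ≥ max(xᵢ), zero otherwise. Here max(xᵢ) = 5.77.
Posterior ∝ θ^(−6) · θ^(−8) = θ^(−14) on θ ≥ max(3, 5.77) = 5.77.
This density is strictly decreasing in θ, so the posterior mode lies at the lower boundary of the support.

θ̂_MAP = 5.77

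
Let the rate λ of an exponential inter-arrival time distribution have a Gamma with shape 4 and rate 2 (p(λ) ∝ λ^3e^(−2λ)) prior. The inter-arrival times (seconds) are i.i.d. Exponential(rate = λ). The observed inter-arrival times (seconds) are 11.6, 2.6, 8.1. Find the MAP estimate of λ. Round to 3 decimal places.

λ̂_MAP = 0.247

The Exponential(rate=λ) likelihood is ∝ λ^n e^(−λΣtᵢ). Here n = 3 and Σtᵢ = 11.6 + 2.6 + 8.1 = 22.3.
Posterior ∝ λ^3e^(−2λ) · λ^3e^(−22.3λ) = λ^6e^(−24.3λ), i.e. Gamma(7, 24.3).
Mode = (a−1)/b = 6/24.3 ≈ 0.247.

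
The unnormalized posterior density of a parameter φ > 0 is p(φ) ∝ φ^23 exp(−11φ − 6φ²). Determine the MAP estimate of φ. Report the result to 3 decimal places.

ℓ'(φ) = 23/φ − 11 − 12φ. Setting this to zero and multiplying by φ: 12φ² + 11φ − 23 = 0.
φ = (−11 + √(11² + 4·12·23)) / (2·12) = (−11 + √1225) / 24 = (−11 + 35)/24 = 1.
ℓ''(φ) = −23/φ² − 12 < 0, confirming a maximum.

φ̂_MAP = 1.000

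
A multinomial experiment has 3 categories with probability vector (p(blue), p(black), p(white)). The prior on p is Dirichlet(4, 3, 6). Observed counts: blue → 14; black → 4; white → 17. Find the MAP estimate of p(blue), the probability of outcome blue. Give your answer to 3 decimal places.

The posterior is Dirichlet(αᵢ + nᵢ) = Dirichlet(18, 7, 23).
For a Dirichlet(a₁,…,a_K) with all aᵢ > 1, the mode has j-th component (aⱼ − 1)/(Σaᵢ − K).
Here Σaᵢ = 48 and K = 3, so p(blue) = (18 − 1)/(48 − 3) = 17/45 ≈ 0.378.

MAP estimate of p(blue) = 0.378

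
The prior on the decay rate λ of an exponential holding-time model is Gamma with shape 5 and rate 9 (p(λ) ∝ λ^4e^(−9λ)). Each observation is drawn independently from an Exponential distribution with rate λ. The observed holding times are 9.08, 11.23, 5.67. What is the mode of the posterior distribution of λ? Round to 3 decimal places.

The Exponential(rate=λ) likelihood is ∝ λ^n e^(−λΣtᵢ). Here n = 3 and Σtᵢ = 9.08 + 11.23 + 5.67 = 25.98.
Posterior ∝ λ^4e^(−9λ) · λ^3e^(−25.98λ) = λ^7e^(−34.98λ), i.e. Gamma(8, 34.98).
Mode = (a−1)/b = 7/34.98 ≈ 0.200.

λ̂_MAP = 0.200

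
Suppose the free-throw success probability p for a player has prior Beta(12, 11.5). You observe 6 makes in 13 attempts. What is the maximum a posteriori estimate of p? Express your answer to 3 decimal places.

Prior: Beta(12, 11.5).
Data: 6 successes in 13 trials. The binomial likelihood contributes p^6(1−p)^7, so the posterior is Beta(12+6, 11.5+7) = Beta(18, 18.5).
For Beta(a, b) with a, b > 1 the mode is (a−1)/(a+b−2) = 17/34.5 ≈ 0.493.

p̂_MAP = 0.493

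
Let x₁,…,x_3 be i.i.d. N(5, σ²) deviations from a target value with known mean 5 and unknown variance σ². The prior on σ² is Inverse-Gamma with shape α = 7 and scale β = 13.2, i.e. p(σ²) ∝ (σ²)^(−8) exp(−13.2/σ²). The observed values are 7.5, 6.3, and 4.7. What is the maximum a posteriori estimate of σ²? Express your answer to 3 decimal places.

σ̂²_MAP = 1.812

Sum of squared deviations about the known mean: SS = (7.5−5)² + (6.3−5)² + (4.7−5)² = 8.03.
The Normal likelihood contributes (σ²)^(−n/2) exp(−SS/(2σ²)), so the posterior is Inverse-Gamma(α + n/2, β + SS/2) = Inverse-Gamma(8.5, 17.215).
The mode of Inverse-Gamma(a, b) is b/(a+1) = 17.215/9.5 ≈ 1.812.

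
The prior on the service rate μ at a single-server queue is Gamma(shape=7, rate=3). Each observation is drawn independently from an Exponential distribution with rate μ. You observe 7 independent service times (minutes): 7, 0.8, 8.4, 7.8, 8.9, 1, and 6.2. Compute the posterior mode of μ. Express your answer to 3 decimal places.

μ̂_MAP = 0.302

The Exponential(rate=μ) likelihood is ∝ μ^n e^(−μΣtᵢ). Here n = 7 and Σtᵢ = 7 + 0.8 + 8.4 + 7.8 + 8.9 + 1 + 6.2 = 40.1.
Posterior ∝ μ^6e^(−3μ) · μ^7e^(−40.1μ) = μ^13e^(−43.1μ), i.e. Gamma(14, 43.1).
Mode = (a−1)/b = 13/43.1 ≈ 0.302.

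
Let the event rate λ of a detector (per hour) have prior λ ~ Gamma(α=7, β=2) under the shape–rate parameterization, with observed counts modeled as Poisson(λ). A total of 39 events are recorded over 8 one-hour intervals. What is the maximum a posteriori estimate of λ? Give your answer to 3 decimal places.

Σxᵢ = 39, n = 8.
Posterior ∝ λ^6e^(−2λ) · λ^39e^(−8λ) = λ^45e^(−10λ), i.e. Gamma(shape=46, rate=10).
The mode of a Gamma(a, b) with a ≥ 1 (shape–rate) is (a−1)/b = 45/10 ≈ 4.500.

λ̂_MAP = 4.500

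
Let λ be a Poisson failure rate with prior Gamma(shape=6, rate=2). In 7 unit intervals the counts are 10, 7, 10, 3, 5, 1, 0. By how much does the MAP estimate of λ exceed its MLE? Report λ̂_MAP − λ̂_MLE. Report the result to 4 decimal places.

MAP − MLE = -0.5873

Σxᵢ = 36. Posterior is Gamma(42, 9); MAP = (42−1)/9 = 41/9 ≈ 4.55556.
MLE = x̄ = 36/7 ≈ 5.14286.
Difference = 41/9 − 36/7 = -37/63 ≈ -0.5873.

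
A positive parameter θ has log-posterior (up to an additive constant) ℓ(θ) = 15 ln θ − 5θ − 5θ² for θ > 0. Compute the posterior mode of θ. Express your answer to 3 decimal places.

ℓ'(θ) = 15/θ − 5 − 10θ. Setting this to zero and multiplying by θ: 10θ² + 5θ − 15 = 0.
θ = (−5 + √(5² + 4·10·15)) / (2·10) = (−5 + √625) / 20 = (−5 + 25)/20 = 1.
ℓ''(θ) = −15/θ² − 10 < 0, confirming a maximum.

θ̂_MAP = 1.000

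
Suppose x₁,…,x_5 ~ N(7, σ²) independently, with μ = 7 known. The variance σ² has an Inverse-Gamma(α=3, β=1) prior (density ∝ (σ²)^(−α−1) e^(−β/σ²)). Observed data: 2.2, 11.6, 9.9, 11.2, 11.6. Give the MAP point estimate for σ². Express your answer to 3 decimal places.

σ̂²_MAP = 7.185

Sum of squared deviations about the known mean: SS = (2.2−7)² + (11.6−7)² + (9.9−7)² + (11.2−7)² + (11.6−7)² = 91.41.
The Normal likelihood contributes (σ²)^(−n/2) exp(−SS/(2σ²)), so the posterior is Inverse-Gamma(α + n/2, β + SS/2) = Inverse-Gamma(5.5, 46.705).
The mode of Inverse-Gamma(a, b) is b/(a+1) = 46.705/6.5 ≈ 7.185.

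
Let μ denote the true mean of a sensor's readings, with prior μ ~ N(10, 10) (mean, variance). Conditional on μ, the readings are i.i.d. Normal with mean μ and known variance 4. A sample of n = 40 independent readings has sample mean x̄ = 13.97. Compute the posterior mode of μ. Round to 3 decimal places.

n = 40, x̄ = 13.97.
For a Normal prior and Normal likelihood with known variance, the posterior is Normal; its mode equals its mean, the precision-weighted average.
Prior precision 1/σ₀² = 1/10 = 0.1; data precision n/σ² = 40/4 = 10.
μ̂ = (0.1·10 + 10·13.97) / (0.1 + 10) = 140.7/10.1 = 1407/101 ≈ 13.931.

μ̂_MAP = 13.931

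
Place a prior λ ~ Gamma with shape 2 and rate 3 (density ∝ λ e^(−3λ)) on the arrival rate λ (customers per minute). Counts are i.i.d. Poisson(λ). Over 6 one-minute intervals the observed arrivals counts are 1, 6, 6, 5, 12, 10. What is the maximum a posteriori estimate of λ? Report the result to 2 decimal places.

Σxᵢ = 1+6+6+5+12+10 = 40, with n = 6.
Posterior ∝ λe^(−3λ) · λ^40e^(−6λ) = λ^41e^(−9λ), i.e. Gamma(shape=42, rate=9).
The mode of a Gamma(a, b) with a ≥ 1 (shape–rate) is (a−1)/b = 41/9 ≈ 4.56.

λ̂_MAP = 4.56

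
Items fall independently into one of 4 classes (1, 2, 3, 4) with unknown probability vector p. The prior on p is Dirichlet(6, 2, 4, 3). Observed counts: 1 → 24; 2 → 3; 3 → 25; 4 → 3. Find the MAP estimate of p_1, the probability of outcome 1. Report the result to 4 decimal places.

The posterior is Dirichlet(αᵢ + nᵢ) = Dirichlet(30, 5, 29, 6).
For a Dirichlet(a₁,…,a_K) with all aᵢ > 1, the mode has j-th component (aⱼ − 1)/(Σaᵢ − K).
Here Σaᵢ = 70 and K = 4, so p_1 = (30 − 1)/(70 − 4) = 29/66 ≈ 0.4394.

MAP estimate: 0.4394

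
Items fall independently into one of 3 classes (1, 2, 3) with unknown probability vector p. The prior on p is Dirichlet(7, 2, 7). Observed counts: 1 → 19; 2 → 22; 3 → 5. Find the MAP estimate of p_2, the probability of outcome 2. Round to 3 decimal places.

MAP estimate: 0.390

The posterior is Dirichlet(αᵢ + nᵢ) = Dirichlet(26, 24, 12).
For a Dirichlet(a₁,…,a_K) with all aᵢ > 1, the mode has j-th component (aⱼ − 1)/(Σaᵢ − K).
Here Σaᵢ = 62 and K = 3, so p_2 = (24 − 1)/(62 − 3) = 23/59 ≈ 0.390.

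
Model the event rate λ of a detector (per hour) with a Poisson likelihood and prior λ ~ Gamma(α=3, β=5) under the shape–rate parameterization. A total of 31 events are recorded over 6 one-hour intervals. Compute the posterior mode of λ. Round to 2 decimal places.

λ̂_MAP = 3.00

Σxᵢ = 31, n = 6.
Posterior ∝ λ^2e^(−5λ) · λ^31e^(−6λ) = λ^33e^(−11λ), i.e. Gamma(shape=34, rate=11).
The mode of a Gamma(a, b) with a ≥ 1 (shape–rate) is (a−1)/b = 33/11 ≈ 3.00.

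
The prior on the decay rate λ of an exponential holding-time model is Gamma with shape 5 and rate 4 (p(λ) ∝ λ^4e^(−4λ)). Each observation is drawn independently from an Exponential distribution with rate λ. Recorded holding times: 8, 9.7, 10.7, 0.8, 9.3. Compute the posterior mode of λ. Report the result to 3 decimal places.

λ̂_MAP = 0.212

The Exponential(rate=λ) likelihood is ∝ λ^n e^(−λΣtᵢ). Here n = 5 and Σtᵢ = 8 + 9.7 + 10.7 + 0.8 + 9.3 = 38.5.
Posterior ∝ λ^4e^(−4λ) · λ^5e^(−38.5λ) = λ^9e^(−42.5λ), i.e. Gamma(10, 42.5).
Mode = (a−1)/b = 9/42.5 ≈ 0.212.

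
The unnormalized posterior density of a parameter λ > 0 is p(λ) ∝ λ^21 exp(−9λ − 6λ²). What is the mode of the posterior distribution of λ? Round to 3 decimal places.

λ̂_MAP = 1.000

ℓ'(λ) = 21/λ − 9 − 12λ. Setting this to zero and multiplying by λ: 12λ² + 9λ − 21 = 0.
λ = (−9 + √(9² + 4·12·21)) / (2·12) = (−9 + √1089) / 24 = (−9 + 33)/24 = 1.
ℓ''(λ) = −21/λ² − 12 < 0, confirming a maximum.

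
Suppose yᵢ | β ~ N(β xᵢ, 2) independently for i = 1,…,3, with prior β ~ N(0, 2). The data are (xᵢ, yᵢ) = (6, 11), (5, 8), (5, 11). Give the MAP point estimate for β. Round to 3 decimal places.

β̂_MAP = 1.851

log p(β | y) = −Σ(yᵢ − βxᵢ)²/(2·2) − β²/(2·2) + const.
Setting the derivative to zero: Σxᵢ(yᵢ − βxᵢ)/2 − β/2 = 0, so β = Σxᵢyᵢ / (Σxᵢ² + σ²/τ²).
Σxᵢyᵢ = 6·11 + 5·8 + 5·11 = 161; Σxᵢ² = 86; σ²/τ² = 1.
β̂_MAP = 161 / (86 + 1) = 161/87 ≈ 1.851.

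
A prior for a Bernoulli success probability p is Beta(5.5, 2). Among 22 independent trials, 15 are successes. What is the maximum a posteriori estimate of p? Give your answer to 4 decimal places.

p̂_MAP = 0.7091

Prior: Beta(5.5, 2).
Data: 15 successes in 22 trials. The binomial likelihood contributes p^15(1−p)^7, so the posterior is Beta(5.5+15, 2+7) = Beta(20.5, 9).
For Beta(a, b) with a, b > 1 the mode is (a−1)/(a+b−2) = 19.5/27.5 ≈ 0.7091.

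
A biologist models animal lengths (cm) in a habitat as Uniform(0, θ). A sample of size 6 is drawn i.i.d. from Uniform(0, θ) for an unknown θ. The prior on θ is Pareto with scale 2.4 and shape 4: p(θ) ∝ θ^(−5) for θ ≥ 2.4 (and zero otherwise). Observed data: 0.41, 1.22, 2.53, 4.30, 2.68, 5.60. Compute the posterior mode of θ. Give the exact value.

θ̂_MAP = 5.60

The Uniform(0, θ) likelihood is θ^(−n) for θ ≥ max(xᵢ), zero otherwise. Here max(xᵢ) = 5.60.
Posterior ∝ θ^(−5) · θ^(−6) = θ^(−11) on θ ≥ max(2.4, 5.60) = 5.60.
This density is strictly decreasing in θ, so the posterior mode lies at the lower boundary of the support.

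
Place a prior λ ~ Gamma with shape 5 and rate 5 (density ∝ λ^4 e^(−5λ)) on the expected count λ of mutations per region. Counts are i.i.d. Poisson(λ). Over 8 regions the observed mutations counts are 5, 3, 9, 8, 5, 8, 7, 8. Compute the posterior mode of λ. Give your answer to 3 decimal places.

Σxᵢ = 5+3+9+8+5+8+7+8 = 53, with n = 8.
Posterior ∝ λ^4e^(−5λ) · λ^53e^(−8λ) = λ^57e^(−13λ), i.e. Gamma(shape=58, rate=13).
The mode of a Gamma(a, b) with a ≥ 1 (shape–rate) is (a−1)/b = 57/13 ≈ 4.385.

λ̂_MAP = 4.385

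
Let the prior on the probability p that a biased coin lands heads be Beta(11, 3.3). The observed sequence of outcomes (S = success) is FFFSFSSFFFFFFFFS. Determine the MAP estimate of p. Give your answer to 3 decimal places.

Prior: Beta(11, 3.3).
Data: 4 successes in 16 trials (from the sequence). The binomial likelihood contributes p^4(1−p)^12, so the posterior is Beta(11+4, 3.3+12) = Beta(15, 15.3).
For Beta(a, b) with a, b > 1 the mode is (a−1)/(a+b−2) = 14/28.3 ≈ 0.495.

p̂_MAP = 0.495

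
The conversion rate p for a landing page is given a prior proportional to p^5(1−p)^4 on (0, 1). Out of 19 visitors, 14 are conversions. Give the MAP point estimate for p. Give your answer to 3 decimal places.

p̂_MAP = 0.679

The prior density ∝ p^5(1−p)^4 is the kernel of Beta(6, 5).
Data: 14 successes in 19 trials. The binomial likelihood contributes p^14(1−p)^5, so the posterior is Beta(6+14, 5+5) = Beta(20, 10).
For Beta(a, b) with a, b > 1 the mode is (a−1)/(a+b−2) = 19/28 ≈ 0.679.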